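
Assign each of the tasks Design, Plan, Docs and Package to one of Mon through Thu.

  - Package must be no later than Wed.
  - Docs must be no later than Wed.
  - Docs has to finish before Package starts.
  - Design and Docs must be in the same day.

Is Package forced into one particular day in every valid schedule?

No

Package can be Tue (e.g. Design=Mon; Plan=Mon; Docs=Mon; Package=Tue) or Wed (e.g. Package=Wed; Design=Mon; Plan=Mon; Docs=Mon).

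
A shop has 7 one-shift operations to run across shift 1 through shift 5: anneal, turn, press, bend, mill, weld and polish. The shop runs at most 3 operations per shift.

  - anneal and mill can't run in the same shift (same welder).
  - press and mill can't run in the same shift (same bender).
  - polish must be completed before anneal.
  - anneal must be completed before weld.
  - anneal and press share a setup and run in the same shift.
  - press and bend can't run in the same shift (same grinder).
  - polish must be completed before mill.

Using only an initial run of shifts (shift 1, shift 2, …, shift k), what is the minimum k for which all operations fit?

The precedence chain requires at least 3 distinct shifts.
With at most 3 per shift and 7 operations, at least 3 shifts are needed.
3 works (last occupied shift: shift 3): for example turn=shift 1, polish=shift 1, anneal=shift 2, weld=shift 3, mill=shift 3, bend=shift 1, press=shift 2.

3 shifts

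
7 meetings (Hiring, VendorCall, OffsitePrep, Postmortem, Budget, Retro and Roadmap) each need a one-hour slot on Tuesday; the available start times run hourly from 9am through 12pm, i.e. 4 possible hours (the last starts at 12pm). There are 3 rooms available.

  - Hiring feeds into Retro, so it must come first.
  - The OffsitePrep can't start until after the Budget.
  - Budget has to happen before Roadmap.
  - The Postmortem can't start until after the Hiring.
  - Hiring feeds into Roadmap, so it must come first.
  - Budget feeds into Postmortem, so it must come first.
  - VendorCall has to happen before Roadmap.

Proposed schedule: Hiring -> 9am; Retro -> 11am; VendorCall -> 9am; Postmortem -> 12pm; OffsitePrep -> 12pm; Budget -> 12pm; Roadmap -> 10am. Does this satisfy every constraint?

Hiring feeds into Retro, so it must come first — holds.
Hiring feeds into Roadmap, so it must come first — holds.
There are 3 rooms available — holds.
Budget feeds into Postmortem, so it must come first — violated.
The OffsitePrep can't start until after the Budget — violated.
VendorCall has to happen before Roadmap — holds.
Budget has to happen before Roadmap — violated.
The Postmortem can't start until after the Hiring — holds.

Invalid. Budget has to happen before Roadmap.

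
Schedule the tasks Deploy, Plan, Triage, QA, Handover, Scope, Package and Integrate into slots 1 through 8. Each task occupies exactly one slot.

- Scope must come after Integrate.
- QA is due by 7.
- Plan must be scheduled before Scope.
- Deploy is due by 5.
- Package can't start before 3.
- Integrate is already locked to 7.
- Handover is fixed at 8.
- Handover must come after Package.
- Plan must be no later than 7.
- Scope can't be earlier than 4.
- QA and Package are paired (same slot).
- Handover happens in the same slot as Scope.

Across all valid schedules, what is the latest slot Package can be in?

7

Package is available from 3; downstream work caps Package at 7.
Package at 7 is achievable: Deploy -> 1, Scope -> 8, Handover -> 8, QA -> 7, Integrate -> 7, Plan -> 1, Package -> 7, Triage -> 1.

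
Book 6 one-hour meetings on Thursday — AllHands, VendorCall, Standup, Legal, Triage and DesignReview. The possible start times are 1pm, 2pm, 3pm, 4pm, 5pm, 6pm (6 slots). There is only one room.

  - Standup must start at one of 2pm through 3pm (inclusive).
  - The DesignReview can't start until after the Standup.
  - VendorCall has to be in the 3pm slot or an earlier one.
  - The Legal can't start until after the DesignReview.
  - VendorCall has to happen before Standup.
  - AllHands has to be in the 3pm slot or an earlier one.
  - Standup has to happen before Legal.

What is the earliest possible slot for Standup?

Standup is available from 2pm; Standup's own window allows nothing later than 3pm.
Standup at 2pm is achievable: DesignReview in 4pm; AllHands in 3pm; Triage in 6pm; VendorCall in 1pm; Legal in 5pm; Standup in 2pm.

2pm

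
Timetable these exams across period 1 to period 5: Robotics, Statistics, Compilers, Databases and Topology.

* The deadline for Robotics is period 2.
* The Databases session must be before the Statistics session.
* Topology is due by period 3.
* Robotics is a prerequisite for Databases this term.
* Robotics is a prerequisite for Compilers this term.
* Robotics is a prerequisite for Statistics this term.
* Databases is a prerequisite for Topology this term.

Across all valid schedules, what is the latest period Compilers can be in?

period 5

Precedence pushes Compilers to at least period 2.
Compilers at period 5 is achievable: Compilers in period 5; Statistics in period 3; Databases in period 2; Robotics in period 1; Topology in period 3.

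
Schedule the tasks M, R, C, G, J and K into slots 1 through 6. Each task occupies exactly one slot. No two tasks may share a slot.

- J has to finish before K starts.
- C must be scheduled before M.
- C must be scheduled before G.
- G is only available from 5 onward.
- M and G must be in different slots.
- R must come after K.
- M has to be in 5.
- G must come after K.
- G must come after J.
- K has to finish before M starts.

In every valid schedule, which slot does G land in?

6

G's window is 5–6.
M is fixed at 5, and G can't share a slot with M.
So G must be 6.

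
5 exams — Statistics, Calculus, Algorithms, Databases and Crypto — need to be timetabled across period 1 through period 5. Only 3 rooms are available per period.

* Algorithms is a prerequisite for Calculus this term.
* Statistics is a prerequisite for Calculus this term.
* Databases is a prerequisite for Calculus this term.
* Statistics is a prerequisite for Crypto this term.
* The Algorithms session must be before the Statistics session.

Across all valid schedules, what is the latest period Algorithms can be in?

Downstream work caps Algorithms at period 3.
Algorithms at period 3 is achievable: Crypto -> period 5; Statistics -> period 4; Databases -> period 1; Calculus -> period 5; Algorithms -> period 3.

period 3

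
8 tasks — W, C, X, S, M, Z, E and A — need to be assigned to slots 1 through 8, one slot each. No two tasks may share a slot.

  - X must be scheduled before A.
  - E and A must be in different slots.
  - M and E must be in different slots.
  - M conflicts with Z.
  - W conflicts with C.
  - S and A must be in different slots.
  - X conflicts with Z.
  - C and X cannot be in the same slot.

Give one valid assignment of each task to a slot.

S -> 5, M -> 6, W -> 3, E -> 8, Z -> 7, C -> 4, A -> 2, X -> 1

Checking: X(1) before A(2); C(4) != X(1); W(3) != C(4); E(8) != A(2); M(6) != Z(7); S(5) != A(2); M(6) != E(8); X(1) != Z(7); max 1 per slot (cap 1).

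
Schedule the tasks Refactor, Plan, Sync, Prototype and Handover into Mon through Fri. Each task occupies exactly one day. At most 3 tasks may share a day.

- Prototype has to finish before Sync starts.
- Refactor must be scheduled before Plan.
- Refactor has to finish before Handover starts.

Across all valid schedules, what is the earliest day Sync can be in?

Precedence pushes Sync to at least Tue.
Sync at Tue is achievable: Refactor -> Mon; Sync -> Tue; Plan -> Tue; Prototype -> Mon; Handover -> Tue.

Tue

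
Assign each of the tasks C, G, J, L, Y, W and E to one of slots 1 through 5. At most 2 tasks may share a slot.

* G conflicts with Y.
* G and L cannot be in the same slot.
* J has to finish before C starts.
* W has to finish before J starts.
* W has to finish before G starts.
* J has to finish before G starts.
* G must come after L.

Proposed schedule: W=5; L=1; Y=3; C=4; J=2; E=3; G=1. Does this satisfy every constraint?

J has to finish before C starts — holds.
G and L cannot be in the same slot — violated.
W has to finish before J starts — violated.
J has to finish before G starts — violated.
G must come after L — violated.
G conflicts with Y — holds.
W has to finish before G starts — violated.
At most 2 tasks may share a slot — holds.

No — it violates: W has to finish before G starts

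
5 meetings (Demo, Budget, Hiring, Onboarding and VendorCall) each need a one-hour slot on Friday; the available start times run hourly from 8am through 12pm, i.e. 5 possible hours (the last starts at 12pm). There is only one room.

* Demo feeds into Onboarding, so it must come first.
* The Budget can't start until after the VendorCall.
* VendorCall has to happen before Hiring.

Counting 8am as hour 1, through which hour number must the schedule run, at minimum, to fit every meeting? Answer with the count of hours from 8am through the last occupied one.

The precedence chain requires at least 2 distinct hours.
With at most 1 per hour and 5 meetings, at least 5 hours are needed.
5 works (last occupied hour: 12pm): for example Budget=10am; Onboarding=12pm; VendorCall=8am; Demo=9am; Hiring=11am.

5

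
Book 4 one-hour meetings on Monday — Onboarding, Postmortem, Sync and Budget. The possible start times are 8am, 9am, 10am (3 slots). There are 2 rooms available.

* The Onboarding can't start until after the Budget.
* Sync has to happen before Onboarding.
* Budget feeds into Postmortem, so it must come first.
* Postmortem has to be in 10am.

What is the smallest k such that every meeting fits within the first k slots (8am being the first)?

The precedence chain requires at least 2 distinct slots.
With at most 2 per slot and 4 meetings, at least 2 slots are needed.
Postmortem can't be placed before 10am — that is slot 3 counting from 8am — so the schedule must run through at least 3 slots.
3 works (last occupied slot: 10am): for example Sync=8am, Onboarding=9am, Budget=8am, Postmortem=10am.

3 slots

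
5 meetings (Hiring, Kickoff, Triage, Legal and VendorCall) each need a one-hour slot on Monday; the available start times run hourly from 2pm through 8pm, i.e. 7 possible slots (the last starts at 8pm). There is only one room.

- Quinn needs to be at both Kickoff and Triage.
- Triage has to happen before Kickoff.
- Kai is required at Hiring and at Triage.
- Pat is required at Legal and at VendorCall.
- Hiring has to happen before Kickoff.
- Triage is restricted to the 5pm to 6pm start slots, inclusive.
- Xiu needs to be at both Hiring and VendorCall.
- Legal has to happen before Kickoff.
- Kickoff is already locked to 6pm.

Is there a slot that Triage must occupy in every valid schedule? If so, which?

Triage's window is 5pm–6pm.
Kickoff is fixed at 6pm, and Triage can't share a slot with Kickoff.
So Triage must be 5pm.

5pm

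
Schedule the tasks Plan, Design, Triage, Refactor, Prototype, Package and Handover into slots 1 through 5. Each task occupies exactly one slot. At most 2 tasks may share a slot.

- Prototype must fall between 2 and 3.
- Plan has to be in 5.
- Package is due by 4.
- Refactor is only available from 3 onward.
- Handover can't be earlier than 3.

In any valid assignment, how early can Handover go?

3

Handover is available from 3.
Handover at 3 is achievable: Triage -> 2, Plan -> 5, Design -> 1, Handover -> 3, Refactor -> 3, Prototype -> 2, Package -> 1.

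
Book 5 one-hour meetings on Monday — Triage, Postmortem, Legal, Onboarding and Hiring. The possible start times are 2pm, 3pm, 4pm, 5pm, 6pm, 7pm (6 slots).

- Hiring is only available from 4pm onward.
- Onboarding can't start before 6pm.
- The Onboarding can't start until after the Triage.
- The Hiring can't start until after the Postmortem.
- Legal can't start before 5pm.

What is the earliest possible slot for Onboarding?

6pm

Onboarding is available from 6pm.
Onboarding at 6pm is achievable: Hiring -> 4pm; Postmortem -> 2pm; Triage -> 2pm; Onboarding -> 6pm; Legal -> 5pm.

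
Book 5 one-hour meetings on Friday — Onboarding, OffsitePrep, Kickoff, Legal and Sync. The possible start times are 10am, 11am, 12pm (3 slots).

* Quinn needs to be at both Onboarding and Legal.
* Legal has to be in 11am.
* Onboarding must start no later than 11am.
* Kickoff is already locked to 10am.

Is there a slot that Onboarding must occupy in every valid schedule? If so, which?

10am

Onboarding's window is 10am–11am.
Legal is fixed at 11am, and Onboarding can't share a slot with Legal.
So Onboarding must be 10am.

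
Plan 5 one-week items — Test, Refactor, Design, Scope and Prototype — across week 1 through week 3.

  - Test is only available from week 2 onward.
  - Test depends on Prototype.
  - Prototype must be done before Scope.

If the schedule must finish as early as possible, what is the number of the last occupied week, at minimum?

The precedence chain requires at least 2 distinct weeks.
2 works (last occupied week: week 2): for example Refactor=week 1; Test=week 2; Design=week 1; Scope=week 2; Prototype=week 1.

week 2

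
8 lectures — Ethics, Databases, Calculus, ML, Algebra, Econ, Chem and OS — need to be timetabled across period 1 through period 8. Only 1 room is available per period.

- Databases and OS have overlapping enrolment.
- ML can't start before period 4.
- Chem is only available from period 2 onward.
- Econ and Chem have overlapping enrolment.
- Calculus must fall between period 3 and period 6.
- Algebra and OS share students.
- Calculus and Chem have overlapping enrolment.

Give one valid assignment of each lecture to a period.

Chem -> period 2; Algebra -> period 6; Calculus -> period 3; Ethics -> period 1; OS -> period 8; Databases -> period 5; ML -> period 4; Econ -> period 7

Checking: Econ(period 7) != Chem(period 2); Calculus(period 3) != Chem(period 2); Databases(period 5) != OS(period 8); Algebra(period 6) != OS(period 8); Chem=period 2 in [period 2,period 8]; Calculus=period 3 in [period 3,period 6]; ML=period 4 in [period 4,period 8]; max 1 per period (cap 1).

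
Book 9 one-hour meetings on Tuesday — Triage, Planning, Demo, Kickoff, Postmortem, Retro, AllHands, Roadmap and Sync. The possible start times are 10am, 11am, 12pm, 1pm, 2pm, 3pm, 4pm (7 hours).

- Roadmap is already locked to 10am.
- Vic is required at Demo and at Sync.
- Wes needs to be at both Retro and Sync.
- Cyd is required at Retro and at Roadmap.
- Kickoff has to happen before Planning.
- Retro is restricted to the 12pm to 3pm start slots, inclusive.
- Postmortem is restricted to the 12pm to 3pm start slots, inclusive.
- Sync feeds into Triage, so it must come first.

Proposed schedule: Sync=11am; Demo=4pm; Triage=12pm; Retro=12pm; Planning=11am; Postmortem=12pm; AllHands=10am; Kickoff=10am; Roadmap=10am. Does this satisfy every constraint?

Cyd is required at Retro and at Roadmap — holds.
Kickoff has to happen before Planning — holds.
Postmortem is restricted to the 12pm to 3pm start slots, inclusive — holds.
Sync feeds into Triage, so it must come first — holds.
Retro is restricted to the 12pm to 3pm start slots, inclusive — holds.
Roadmap is already locked to 10am — holds.
Wes needs to be at both Retro and Sync — holds.
Vic is required at Demo and at Sync — holds.

Yes, all constraints hold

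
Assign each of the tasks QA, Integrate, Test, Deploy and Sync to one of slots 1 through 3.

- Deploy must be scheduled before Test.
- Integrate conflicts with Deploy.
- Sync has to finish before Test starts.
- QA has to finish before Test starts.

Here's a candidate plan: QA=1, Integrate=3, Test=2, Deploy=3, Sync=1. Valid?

Deploy must be scheduled before Test — violated.
Sync has to finish before Test starts — holds.
Integrate conflicts with Deploy — violated.
QA has to finish before Test starts — holds.

No. Integrate conflicts with Deploy is not satisfied.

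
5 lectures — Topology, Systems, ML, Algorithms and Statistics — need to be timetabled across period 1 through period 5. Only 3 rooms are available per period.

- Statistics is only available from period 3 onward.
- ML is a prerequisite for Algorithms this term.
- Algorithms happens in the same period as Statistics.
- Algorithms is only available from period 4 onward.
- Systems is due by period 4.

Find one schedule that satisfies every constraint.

ML=period 1; Topology=period 1; Systems=period 1; Algorithms=period 4; Statistics=period 4

Checking: ML(period 1) before Algorithms(period 4); Algorithms = Statistics = period 4; Statistics=period 4 in [period 3,period 5]; Systems=period 1 in [period 1,period 4]; Algorithms=period 4 in [period 4,period 5]; max 3 per period (cap 3).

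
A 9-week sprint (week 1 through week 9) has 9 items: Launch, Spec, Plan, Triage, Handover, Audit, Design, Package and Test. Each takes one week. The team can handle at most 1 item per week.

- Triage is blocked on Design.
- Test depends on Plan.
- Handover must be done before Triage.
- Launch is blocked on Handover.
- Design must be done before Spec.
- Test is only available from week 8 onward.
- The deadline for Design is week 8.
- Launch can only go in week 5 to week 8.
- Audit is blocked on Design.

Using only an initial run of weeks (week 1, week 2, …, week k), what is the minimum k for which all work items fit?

The precedence chain requires at least 2 distinct weeks.
With at most 1 per week and 9 work items, at least 9 weeks are needed.
Test can't be placed before week 8, so the schedule must run through at least week 8.
9 works (last occupied week: week 9): for example Handover -> week 2, Design -> week 1, Launch -> week 5, Package -> week 9, Triage -> week 3, Audit -> week 7, Spec -> week 4, Test -> week 8, Plan -> week 6.

9 weeks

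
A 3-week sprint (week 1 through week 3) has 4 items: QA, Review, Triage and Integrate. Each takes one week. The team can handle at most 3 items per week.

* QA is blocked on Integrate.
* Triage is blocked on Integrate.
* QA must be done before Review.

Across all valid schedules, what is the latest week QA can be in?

Precedence pushes QA to at least week 2; downstream work caps QA at week 2.
QA at week 2 is achievable: Integrate=week 1, Review=week 3, Triage=week 2, QA=week 2.

week 2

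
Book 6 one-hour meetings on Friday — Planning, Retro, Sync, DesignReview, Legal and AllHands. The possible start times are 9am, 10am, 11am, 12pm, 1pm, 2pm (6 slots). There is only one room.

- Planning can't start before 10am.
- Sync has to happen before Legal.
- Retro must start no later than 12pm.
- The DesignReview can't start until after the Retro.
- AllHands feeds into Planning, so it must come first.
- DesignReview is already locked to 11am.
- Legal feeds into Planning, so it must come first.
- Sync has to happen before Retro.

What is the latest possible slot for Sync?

Downstream work caps Sync at 9am.
Sync at 9am is achievable: Sync in 9am, Retro in 10am, Legal in 12pm, Planning in 2pm, AllHands in 1pm, DesignReview in 11am.

9am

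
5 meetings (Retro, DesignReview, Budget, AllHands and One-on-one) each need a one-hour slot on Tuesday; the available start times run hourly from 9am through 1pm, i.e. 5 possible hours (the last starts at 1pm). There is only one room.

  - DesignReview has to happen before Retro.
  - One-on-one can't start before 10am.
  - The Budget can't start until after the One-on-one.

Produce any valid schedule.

One-on-one in 10am, AllHands in 1pm, Retro in 11am, DesignReview in 9am, Budget in 12pm

Checking: DesignReview(9am) before Retro(11am); One-on-one(10am) before Budget(12pm); One-on-one=10am in [10am,1pm]; max 1 per hour (cap 1).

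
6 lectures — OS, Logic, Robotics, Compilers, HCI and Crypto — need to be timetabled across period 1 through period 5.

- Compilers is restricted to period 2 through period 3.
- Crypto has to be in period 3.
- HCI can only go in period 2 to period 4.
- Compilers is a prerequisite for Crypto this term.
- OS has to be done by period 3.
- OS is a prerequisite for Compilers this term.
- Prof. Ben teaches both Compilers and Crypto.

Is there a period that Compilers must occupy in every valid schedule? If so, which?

Compilers's window is period 2–period 3.
Crypto is fixed at period 3, and Compilers can't share a period with Crypto.
So Compilers must be period 2.

period 2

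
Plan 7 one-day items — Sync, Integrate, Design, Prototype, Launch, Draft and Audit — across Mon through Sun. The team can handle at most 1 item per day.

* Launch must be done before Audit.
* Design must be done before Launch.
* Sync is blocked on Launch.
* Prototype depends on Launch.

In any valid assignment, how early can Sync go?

Wed

Precedence pushes Sync to at least Wed.
Sync at Wed is achievable: Integrate -> Sat, Audit -> Fri, Design -> Mon, Launch -> Tue, Draft -> Sun, Sync -> Wed, Prototype -> Thu.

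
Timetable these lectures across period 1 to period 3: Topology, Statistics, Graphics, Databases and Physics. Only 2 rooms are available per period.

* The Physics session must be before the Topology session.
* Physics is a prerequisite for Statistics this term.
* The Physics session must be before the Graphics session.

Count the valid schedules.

Splitting on Topology: it can be period 2 (6), period 3 (6). Listing each branch's schedules as (Statistics, Graphics, Databases, Physics) by period number:
Topology=period 2: (2,3,1,1) (2,3,3,1) (3,2,1,1) (3,2,3,1) (3,3,1,1) (3,3,2,1) — 6.
Topology=period 3: (2,2,1,1) (2,2,3,1) (2,3,1,1) (2,3,2,1) (3,2,1,1) (3,2,2,1) — 6.
Summing: 6 + 6 = 12.

12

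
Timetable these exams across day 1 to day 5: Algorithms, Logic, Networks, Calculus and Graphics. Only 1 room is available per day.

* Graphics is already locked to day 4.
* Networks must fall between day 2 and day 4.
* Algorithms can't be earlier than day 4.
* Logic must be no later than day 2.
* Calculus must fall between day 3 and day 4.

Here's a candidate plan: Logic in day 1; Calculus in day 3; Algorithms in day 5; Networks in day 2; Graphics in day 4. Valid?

Yes, all constraints hold

Calculus must fall between day 3 and day 4 — holds.
Graphics is already locked to day 4 — holds.
Networks must fall between day 2 and day 4 — holds.
Only 1 room is available per day — holds.
Logic must be no later than day 2 — holds.
Algorithms can't be earlier than day 4 — holds.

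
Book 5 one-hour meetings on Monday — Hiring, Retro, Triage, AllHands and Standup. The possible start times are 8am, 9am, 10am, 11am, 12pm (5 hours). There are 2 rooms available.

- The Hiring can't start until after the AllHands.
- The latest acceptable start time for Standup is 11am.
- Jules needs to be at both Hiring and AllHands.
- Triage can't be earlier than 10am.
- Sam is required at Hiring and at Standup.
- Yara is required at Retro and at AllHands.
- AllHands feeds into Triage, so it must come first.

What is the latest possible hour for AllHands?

Downstream work caps AllHands at 11am.
AllHands at 11am is achievable: Standup=8am; AllHands=11am; Triage=12pm; Retro=8am; Hiring=12pm.

11am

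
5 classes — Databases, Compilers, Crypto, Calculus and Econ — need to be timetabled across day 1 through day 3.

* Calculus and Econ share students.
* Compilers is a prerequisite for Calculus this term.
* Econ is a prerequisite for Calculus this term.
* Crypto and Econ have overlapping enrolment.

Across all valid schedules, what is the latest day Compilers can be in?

Downstream work caps Compilers at day 2.
Compilers at day 2 is achievable: Calculus=day 3, Econ=day 1, Compilers=day 2, Crypto=day 2, Databases=day 1.

day 2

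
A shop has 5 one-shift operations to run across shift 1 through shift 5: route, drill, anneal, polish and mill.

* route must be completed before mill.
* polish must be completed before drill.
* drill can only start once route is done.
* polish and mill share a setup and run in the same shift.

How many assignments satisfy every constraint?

50

Splitting on route: it can be shift 1 (30), shift 2 (15), shift 3 (5). Listing each branch's schedules as (drill, anneal, polish, mill) by shift number:
route=shift 1: (3,1,2,2) (3,2,2,2) (3,3,2,2) (3,4,2,2) (3,5,2,2) (4,1,2,2) (4,1,3,3) (4,2,2,2) (4,2,3,3) (4,3,2,2) (4,3,3,3) (4,4,2,2) (4,4,3,3) (4,5,2,2) (4,5,3,3) (5,1,2,2) (5,1,3,3) (5,1,4,4) (5,2,2,2) (5,2,3,3) (5,2,4,4) (5,3,2,2) (5,3,3,3) (5,3,4,4) (5,4,2,2) (5,4,3,3) (5,4,4,4) (5,5,2,2) (5,5,3,3) (5,5,4,4) — 30.
route=shift 2: (4,1,3,3) (4,2,3,3) (4,3,3,3) (4,4,3,3) (4,5,3,3) (5,1,3,3) (5,1,4,4) (5,2,3,3) (5,2,4,4) (5,3,3,3) (5,3,4,4) (5,4,3,3) (5,4,4,4) (5,5,3,3) (5,5,4,4) — 15.
route=shift 3: (5,1,4,4) (5,2,4,4) (5,3,4,4) (5,4,4,4) (5,5,4,4) — 5.
Summing: 30 + 15 + 5 = 50.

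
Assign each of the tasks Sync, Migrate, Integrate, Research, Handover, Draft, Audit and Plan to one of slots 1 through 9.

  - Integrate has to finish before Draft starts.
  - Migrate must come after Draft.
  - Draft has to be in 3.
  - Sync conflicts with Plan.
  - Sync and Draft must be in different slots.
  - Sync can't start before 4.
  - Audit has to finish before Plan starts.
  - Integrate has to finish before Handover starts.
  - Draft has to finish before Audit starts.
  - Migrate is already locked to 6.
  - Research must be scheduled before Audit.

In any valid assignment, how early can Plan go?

5

Precedence pushes Plan to at least 5.
Plan at 5 is achievable: Draft=3, Integrate=1, Plan=5, Migrate=6, Research=1, Handover=2, Sync=4, Audit=4.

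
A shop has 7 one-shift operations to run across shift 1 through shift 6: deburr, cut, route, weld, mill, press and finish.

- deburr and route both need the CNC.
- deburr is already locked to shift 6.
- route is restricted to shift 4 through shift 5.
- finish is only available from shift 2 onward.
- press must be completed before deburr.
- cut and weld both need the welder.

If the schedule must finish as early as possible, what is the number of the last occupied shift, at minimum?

6

The precedence chain requires at least 2 distinct shifts.
deburr can't be placed before shift 6, so the schedule must run through at least shift 6.
6 works (last occupied shift: shift 6): for example finish=shift 2; mill=shift 1; route=shift 4; press=shift 1; weld=shift 2; cut=shift 1; deburr=shift 6.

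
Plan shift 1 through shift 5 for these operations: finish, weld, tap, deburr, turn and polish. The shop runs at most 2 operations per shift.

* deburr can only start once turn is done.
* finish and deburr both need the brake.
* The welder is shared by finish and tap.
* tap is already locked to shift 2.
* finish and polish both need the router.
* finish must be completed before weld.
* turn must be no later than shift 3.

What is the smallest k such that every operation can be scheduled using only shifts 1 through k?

The precedence chain requires at least 2 distinct shifts.
With at most 2 per shift and 6 operations, at least 3 shifts are needed.
3 works (last occupied shift: shift 3): for example deburr -> shift 3; turn -> shift 1; finish -> shift 1; weld -> shift 2; polish -> shift 3; tap -> shift 2.

3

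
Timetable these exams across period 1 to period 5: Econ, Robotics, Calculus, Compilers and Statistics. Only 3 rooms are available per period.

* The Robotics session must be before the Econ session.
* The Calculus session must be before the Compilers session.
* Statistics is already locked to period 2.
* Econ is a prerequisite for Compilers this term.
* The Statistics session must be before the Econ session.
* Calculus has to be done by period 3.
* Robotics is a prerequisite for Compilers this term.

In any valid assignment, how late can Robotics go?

Downstream work caps Robotics at period 3.
Robotics at period 3 is achievable: Robotics in period 3, Compilers in period 5, Statistics in period 2, Econ in period 4, Calculus in period 1.

period 3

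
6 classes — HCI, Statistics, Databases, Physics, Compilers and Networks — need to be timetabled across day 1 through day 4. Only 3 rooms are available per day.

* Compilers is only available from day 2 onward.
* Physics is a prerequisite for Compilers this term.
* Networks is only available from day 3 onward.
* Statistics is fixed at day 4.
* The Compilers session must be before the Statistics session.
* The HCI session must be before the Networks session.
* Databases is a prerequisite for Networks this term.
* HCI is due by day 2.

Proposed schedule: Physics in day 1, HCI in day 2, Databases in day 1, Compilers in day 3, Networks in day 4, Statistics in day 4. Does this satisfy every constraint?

Yes

The HCI session must be before the Networks session — holds.
Databases is a prerequisite for Networks this term — holds.
Only 3 rooms are available per day — holds.
The Compilers session must be before the Statistics session — holds.
Statistics is fixed at day 4 — holds.
Physics is a prerequisite for Compilers this term — holds.
HCI is due by day 2 — holds.
Networks is only available from day 3 onward — holds.
Compilers is only available from day 2 onward — holds.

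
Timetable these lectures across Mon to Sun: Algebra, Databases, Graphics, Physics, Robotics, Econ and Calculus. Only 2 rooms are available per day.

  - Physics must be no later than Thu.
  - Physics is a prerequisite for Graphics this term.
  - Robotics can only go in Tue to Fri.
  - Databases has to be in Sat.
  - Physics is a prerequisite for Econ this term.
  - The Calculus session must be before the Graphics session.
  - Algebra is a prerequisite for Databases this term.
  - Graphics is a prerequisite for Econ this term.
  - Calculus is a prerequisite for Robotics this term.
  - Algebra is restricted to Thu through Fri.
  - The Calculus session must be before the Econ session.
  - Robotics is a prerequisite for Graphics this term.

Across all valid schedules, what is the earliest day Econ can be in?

Precedence pushes Econ to at least Thu.
Econ at Thu is achievable: Robotics in Tue, Graphics in Wed, Algebra in Thu, Databases in Sat, Physics in Mon, Calculus in Mon, Econ in Thu.

Thu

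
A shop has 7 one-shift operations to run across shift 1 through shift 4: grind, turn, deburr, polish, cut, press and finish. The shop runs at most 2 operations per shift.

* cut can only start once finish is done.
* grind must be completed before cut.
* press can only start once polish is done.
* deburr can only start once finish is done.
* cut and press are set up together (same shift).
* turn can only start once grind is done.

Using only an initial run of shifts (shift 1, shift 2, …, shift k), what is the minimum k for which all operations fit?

4

The precedence chain requires at least 2 distinct shifts.
With at most 2 per shift and 7 operations, at least 4 shifts are needed.
4 works (last occupied shift: shift 4): for example turn=shift 2, polish=shift 2, finish=shift 1, cut=shift 3, deburr=shift 4, press=shift 3, grind=shift 1.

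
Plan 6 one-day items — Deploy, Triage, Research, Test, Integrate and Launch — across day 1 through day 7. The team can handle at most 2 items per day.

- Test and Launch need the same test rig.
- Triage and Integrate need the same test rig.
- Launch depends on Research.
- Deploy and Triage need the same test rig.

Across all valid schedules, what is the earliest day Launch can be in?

day 2

Precedence pushes Launch to at least day 2.
Launch at day 2 is achievable: Triage -> day 2, Launch -> day 2, Test -> day 3, Deploy -> day 1, Research -> day 1, Integrate -> day 3.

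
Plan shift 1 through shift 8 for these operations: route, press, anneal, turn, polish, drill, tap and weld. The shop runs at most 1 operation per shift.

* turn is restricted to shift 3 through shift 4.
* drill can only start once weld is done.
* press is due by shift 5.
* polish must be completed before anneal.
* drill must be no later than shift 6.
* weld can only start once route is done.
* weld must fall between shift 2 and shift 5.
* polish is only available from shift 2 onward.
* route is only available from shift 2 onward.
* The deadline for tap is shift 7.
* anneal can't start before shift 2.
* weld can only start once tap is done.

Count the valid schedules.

10

Splitting on route: it can be shift 2 (6), shift 3 (2), shift 4 (2). Listing each branch's schedules as (press, anneal, turn, polish, drill, tap, weld) by shift number:
route=shift 2: (1,8,3,7,6,4,5) (1,8,4,7,6,3,5) (3,8,4,7,6,1,5) (4,8,3,7,6,1,5) (5,8,3,7,6,1,4) (5,8,4,7,6,1,3) — 6.
route=shift 3: (1,8,4,7,6,2,5) (2,8,4,7,6,1,5) — 2.
route=shift 4: (1,8,3,7,6,2,5) (2,8,3,7,6,1,5) — 2.
Summing: 6 + 2 + 2 = 10.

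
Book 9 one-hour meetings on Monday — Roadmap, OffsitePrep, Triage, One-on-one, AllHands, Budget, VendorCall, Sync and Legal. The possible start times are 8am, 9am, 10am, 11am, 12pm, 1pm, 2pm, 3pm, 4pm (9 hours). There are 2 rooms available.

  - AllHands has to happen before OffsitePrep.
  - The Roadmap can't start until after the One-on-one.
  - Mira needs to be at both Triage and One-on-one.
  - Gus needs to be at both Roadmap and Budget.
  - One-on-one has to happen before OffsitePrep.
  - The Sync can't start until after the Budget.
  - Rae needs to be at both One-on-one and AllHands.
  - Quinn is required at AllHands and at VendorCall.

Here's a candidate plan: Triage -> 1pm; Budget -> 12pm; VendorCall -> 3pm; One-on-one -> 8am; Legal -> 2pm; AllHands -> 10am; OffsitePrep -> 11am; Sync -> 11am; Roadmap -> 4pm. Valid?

One-on-one has to happen before OffsitePrep — holds.
Quinn is required at AllHands and at VendorCall — holds.
Mira needs to be at both Triage and One-on-one — holds.
Rae needs to be at both One-on-one and AllHands — holds.
Gus needs to be at both Roadmap and Budget — holds.
AllHands has to happen before OffsitePrep — holds.
There are 2 rooms available — holds.
The Sync can't start until after the Budget — violated.
The Roadmap can't start until after the One-on-one — holds.

No. The Sync can't start until after the Budget is not satisfied.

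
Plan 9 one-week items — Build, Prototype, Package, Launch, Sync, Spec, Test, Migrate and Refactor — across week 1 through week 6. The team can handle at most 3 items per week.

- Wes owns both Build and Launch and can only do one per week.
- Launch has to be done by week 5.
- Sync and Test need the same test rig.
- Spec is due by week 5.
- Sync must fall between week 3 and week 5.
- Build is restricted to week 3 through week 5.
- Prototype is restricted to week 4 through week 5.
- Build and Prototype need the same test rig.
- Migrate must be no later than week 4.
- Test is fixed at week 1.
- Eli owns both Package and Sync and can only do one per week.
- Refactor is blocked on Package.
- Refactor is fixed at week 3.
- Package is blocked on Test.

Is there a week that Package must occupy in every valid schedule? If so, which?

Test is fixed at week 1 and must come before Package, so Package is at least week 2.
Refactor is fixed at week 3 and must come after Package, so Package is at most week 2.
So Package must be week 2.

week 2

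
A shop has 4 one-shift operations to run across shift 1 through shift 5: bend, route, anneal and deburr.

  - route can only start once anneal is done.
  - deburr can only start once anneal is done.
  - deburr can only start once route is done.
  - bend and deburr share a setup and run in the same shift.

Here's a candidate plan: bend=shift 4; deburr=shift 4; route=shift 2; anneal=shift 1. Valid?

Valid

deburr can only start once anneal is done — holds.
deburr can only start once route is done — holds.
route can only start once anneal is done — holds.
bend and deburr share a setup and run in the same shift — holds.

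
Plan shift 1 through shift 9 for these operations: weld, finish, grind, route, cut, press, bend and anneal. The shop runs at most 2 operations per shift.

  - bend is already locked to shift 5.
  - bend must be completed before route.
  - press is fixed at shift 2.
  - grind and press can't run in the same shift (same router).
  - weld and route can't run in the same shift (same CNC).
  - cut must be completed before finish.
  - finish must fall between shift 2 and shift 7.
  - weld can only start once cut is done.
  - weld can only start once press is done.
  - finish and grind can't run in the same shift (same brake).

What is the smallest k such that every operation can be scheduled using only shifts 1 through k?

The precedence chain requires at least 2 distinct shifts.
With at most 2 per shift and 8 operations, at least 4 shifts are needed.
Propagating the time windows through the other constraints, route can't land before shift 6, so the schedule must run through at least shift 6.
6 works (last occupied shift: shift 6): for example press=shift 2, grind=shift 1, finish=shift 2, route=shift 6, bend=shift 5, weld=shift 3, anneal=shift 3, cut=shift 1.

6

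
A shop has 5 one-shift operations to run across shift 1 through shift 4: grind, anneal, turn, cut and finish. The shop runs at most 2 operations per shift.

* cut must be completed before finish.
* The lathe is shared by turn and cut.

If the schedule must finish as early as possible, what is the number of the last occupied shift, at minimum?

3

The precedence chain requires at least 2 distinct shifts.
With at most 2 per shift and 5 operations, at least 3 shifts are needed.
3 works (last occupied shift: shift 3): for example cut in shift 1, anneal in shift 2, turn in shift 3, finish in shift 2, grind in shift 1.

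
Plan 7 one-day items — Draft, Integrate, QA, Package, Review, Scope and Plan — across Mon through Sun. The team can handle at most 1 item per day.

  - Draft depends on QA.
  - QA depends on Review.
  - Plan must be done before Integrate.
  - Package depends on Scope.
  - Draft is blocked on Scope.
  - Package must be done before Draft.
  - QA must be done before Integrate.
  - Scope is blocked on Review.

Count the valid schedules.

Splitting on Draft: it can be Fri (3), Sat (15), Sun (26). Listing each branch's schedules as (Integrate, QA, Package, Review, Scope, Plan):
Draft=Fri: (Sun,Tue,Thu,Mon,Wed,Sat) (Sun,Wed,Thu,Mon,Tue,Sat) (Sun,Thu,Wed,Mon,Tue,Sat) — 3.
Draft=Sat: (Sun,Tue,Thu,Mon,Wed,Fri) (Sun,Tue,Fri,Mon,Wed,Thu) (Sun,Tue,Fri,Mon,Thu,Wed) (Sun,Wed,Thu,Mon,Tue,Fri) (Sun,Wed,Fri,Mon,Tue,Thu) (Sun,Wed,Fri,Mon,Thu,Tue) (Sun,Wed,Fri,Tue,Thu,Mon) (Sun,Thu,Wed,Mon,Tue,Fri) (Sun,Thu,Fri,Mon,Tue,Wed) (Sun,Thu,Fri,Mon,Wed,Tue) (Sun,Thu,Fri,Tue,Wed,Mon) (Sun,Fri,Wed,Mon,Tue,Thu) (Sun,Fri,Thu,Mon,Tue,Wed) (Sun,Fri,Thu,Mon,Wed,Tue) (Sun,Fri,Thu,Tue,Wed,Mon) — 15.
Draft=Sun: (Thu,Tue,Sat,Mon,Fri,Wed) (Thu,Wed,Sat,Mon,Fri,Tue) (Thu,Wed,Sat,Tue,Fri,Mon) (Fri,Tue,Sat,Mon,Wed,Thu) (Fri,Tue,Sat,Mon,Thu,Wed) (Fri,Wed,Sat,Mon,Tue,Thu) (Fri,Wed,Sat,Mon,Thu,Tue) (Fri,Wed,Sat,Tue,Thu,Mon) (Fri,Thu,Sat,Mon,Tue,Wed) (Fri,Thu,Sat,Mon,Wed,Tue) (Fri,Thu,Sat,Tue,Wed,Mon) (Sat,Tue,Thu,Mon,Wed,Fri) (Sat,Tue,Fri,Mon,Wed,Thu) (Sat,Tue,Fri,Mon,Thu,Wed) (Sat,Wed,Thu,Mon,Tue,Fri) (Sat,Wed,Fri,Mon,Tue,Thu) (Sat,Wed,Fri,Mon,Thu,Tue) (Sat,Wed,Fri,Tue,Thu,Mon) (Sat,Thu,Wed,Mon,Tue,Fri) (Sat,Thu,Fri,Mon,Tue,Wed) (Sat,Thu,Fri,Mon,Wed,Tue) (Sat,Thu,Fri,Tue,Wed,Mon) (Sat,Fri,Wed,Mon,Tue,Thu) (Sat,Fri,Thu,Mon,Tue,Wed) (Sat,Fri,Thu,Mon,Wed,Tue) (Sat,Fri,Thu,Tue,Wed,Mon) — 26.
Summing: 3 + 15 + 26 = 44.

44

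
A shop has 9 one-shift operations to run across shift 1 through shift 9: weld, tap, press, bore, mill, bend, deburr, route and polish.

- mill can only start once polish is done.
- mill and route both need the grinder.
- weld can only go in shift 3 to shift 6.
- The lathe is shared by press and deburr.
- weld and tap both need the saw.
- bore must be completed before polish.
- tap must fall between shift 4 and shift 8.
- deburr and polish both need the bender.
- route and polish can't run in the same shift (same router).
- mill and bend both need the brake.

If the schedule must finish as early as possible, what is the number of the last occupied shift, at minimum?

The precedence chain requires at least 3 distinct shifts.
tap can't be placed before shift 4, so the schedule must run through at least shift 4.
4 works (last occupied shift: shift 4): for example mill=shift 3; deburr=shift 3; press=shift 1; bore=shift 1; bend=shift 1; route=shift 1; tap=shift 4; polish=shift 2; weld=shift 3.

shift 4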